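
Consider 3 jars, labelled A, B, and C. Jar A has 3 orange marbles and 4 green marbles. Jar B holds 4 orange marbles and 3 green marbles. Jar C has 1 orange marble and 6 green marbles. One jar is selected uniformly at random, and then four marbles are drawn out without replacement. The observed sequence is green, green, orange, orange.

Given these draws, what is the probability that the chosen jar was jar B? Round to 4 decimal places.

For each hypothesis, P(data | H) works out to: P(data | jar A) = (4/7)(3/6)(3/5)(2/4) = 3/35; P(data | jar B) = (3/7)(2/6)(4/5)(3/4) = 3/35; P(data | jar C) = (6/7)(5/6)(1/5)(0/4) = 0.
Weighting by the prior gives 1/3 · 3/35 = 1/35, 1/3 · 3/35 = 1/35, 1/3 · 0 = 0; summing to 2/35.
Therefore the posterior P(jar B | data) = (1/35) / (2/35) = 1/2.

0.5000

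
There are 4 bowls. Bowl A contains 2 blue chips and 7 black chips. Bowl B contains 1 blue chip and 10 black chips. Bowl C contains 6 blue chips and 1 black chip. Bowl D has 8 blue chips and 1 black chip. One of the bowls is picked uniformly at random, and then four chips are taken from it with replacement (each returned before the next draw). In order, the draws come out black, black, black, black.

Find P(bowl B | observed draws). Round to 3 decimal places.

0.651

For each hypothesis, P(data | H) works out to: P(data | bowl A) = (7/9)(7/9)(7/9)(7/9) = 0.36595; P(data | bowl B) = (10/11)(10/11)(10/11)(10/11) = 0.68301; P(data | bowl C) = (1/7)(1/7)(1/7)(1/7) = 0.00041649; P(data | bowl D) = (1/9)(1/9)(1/9)(1/9) = 0.00015242.
Weighting by the prior gives 1/4 · 0.36595 = 0.091488, 1/4 · 0.68301 = 0.17075, 1/4 · 0.00041649 = 0.00010412, 1/4 · 0.00015242 = 3.8104e-05; these sum to 0.26238.
Hence P(bowl B | data) = (0.17075) / (0.26238) = 0.65078.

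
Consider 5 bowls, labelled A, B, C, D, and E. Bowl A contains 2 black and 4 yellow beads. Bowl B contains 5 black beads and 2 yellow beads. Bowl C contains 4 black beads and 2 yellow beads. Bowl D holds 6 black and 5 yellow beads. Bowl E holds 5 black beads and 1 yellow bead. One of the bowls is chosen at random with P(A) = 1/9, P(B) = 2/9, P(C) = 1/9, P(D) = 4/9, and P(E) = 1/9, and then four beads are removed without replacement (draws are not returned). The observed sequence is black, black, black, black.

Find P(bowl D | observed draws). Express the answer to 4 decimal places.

For each hypothesis, P(data | H) works out to: P(data | bowl A) = (2/6)(1/5)(0/4) = 0; P(data | bowl B) = (5/7)(4/6)(3/5)(2/4) = 0.14286; P(data | bowl C) = (4/6)(3/5)(2/4)(1/3) = 0.066667; P(data | bowl D) = (6/11)(5/10)(4/9)(3/8) = 0.045455; P(data | bowl E) = (5/6)(4/5)(3/4)(2/3) = 0.33333.
Multiplying each by its prior: 1/9 · 0 = 0, 2/9 · 0.14286 = 0.031746, 1/9 · 0.066667 = 0.0074074, 4/9 · 0.045455 = 0.020202, 1/9 · 0.33333 = 0.037037; summing to 0.096392.
So P(bowl D | data) = (0.020202) / (0.096392) = 0.20958.

0.2096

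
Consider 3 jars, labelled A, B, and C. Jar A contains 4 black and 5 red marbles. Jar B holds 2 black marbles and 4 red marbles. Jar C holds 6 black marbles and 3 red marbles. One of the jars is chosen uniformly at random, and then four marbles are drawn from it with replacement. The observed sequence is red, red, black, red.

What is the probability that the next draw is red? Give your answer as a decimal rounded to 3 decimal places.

For each hypothesis, P(data | H) works out to: P(data | jar A) = (5/9)(5/9)(4/9)(5/9) = 0.076208; P(data | jar B) = (4/6)(4/6)(2/6)(4/6) = 0.098765; P(data | jar C) = (3/9)(3/9)(6/9)(3/9) = 0.024691.
Weighting by the prior gives 1/3 · 0.076208 = 0.025403, 1/3 · 0.098765 = 0.032922, 1/3 · 0.024691 = 0.0082305; these sum to 0.066555.
Dividing through by the total gives posterior P(jar A | data) = 0.38168, P(jar B | data) = 0.49466, P(jar C | data) = 0.12366.
Averaging over the posterior, P(red next | data) = (5/9)(0.38168) + (2/3)(0.49466) + (1/3)(0.12366) = 0.58304.

0.583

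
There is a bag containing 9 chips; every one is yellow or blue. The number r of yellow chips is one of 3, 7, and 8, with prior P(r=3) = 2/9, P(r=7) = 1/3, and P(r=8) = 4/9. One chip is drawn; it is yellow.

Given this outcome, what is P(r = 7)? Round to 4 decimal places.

The likelihood of this draw under each hypothesis: P(data | r = 3) = (3/9) = 1/3; P(data | r = 7) = (7/9) = 7/9; P(data | r = 8) = (8/9) = 8/9.
Weighting by the prior gives 2/9 · 1/3 = 2/27, 1/3 · 7/9 = 7/27, 4/9 · 8/9 = 32/81; these sum to 59/81.
So P(r = 7 | data) = (7/27) / (59/81) = 21/59.

0.3559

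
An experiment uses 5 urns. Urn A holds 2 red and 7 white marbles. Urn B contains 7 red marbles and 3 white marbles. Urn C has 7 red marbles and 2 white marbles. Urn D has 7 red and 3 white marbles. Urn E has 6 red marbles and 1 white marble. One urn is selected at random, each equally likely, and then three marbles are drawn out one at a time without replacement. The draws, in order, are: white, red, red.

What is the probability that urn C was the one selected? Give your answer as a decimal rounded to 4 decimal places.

For each hypothesis, P(data | H) works out to: P(data | urn A) = (7/9)(2/8)(1/7) = 0.027778; P(data | urn B) = (3/10)(7/9)(6/8) = 0.175; P(data | urn C) = (2/9)(7/8)(6/7) = 0.16667; P(data | urn D) = (3/10)(7/9)(6/8) = 0.175; P(data | urn E) = (1/7)(6/6)(5/5) = 0.14286.
Weighting by the prior gives 1/5 · 0.027778 = 0.0055556, 1/5 · 0.175 = 0.035, 1/5 · 0.16667 = 0.033333, 1/5 · 0.175 = 0.035, 1/5 · 0.14286 = 0.028571; these sum to 0.13746.
Therefore the posterior P(urn C | data) = (0.033333) / (0.13746) = 0.24249.

0.2425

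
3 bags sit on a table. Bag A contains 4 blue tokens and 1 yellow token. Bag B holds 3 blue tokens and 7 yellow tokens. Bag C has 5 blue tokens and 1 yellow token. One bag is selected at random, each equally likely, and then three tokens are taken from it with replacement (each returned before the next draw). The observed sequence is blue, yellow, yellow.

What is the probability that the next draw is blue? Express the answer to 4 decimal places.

For each hypothesis, P(data | H) works out to: P(data | bag A) = (4/5)(1/5)(1/5) = 0.032; P(data | bag B) = (3/10)(7/10)(7/10) = 0.147; P(data | bag C) = (5/6)(1/6)(1/6) = 0.023148.
Multiplying each by its prior: 1/3 · 0.032 = 0.010667, 1/3 · 0.147 = 0.049, 1/3 · 0.023148 = 0.007716; these sum to 0.067383.
The posterior is then P(bag A | data) = 0.1583, P(bag B | data) = 0.72719, P(bag C | data) = 0.11451.
So P(blue next | data) = Σ P(blue next | H) P(H | data) = (4/5)(0.1583) + (3/10)(0.72719) + (5/6)(0.11451) = 0.44022.

0.4402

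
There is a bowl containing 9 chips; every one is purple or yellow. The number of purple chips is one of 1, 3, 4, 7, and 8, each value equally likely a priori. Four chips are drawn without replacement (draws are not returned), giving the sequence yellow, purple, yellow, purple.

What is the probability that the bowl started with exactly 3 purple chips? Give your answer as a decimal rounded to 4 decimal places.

Compute the likelihood of the observed sequence for each case: P(data | r = 1) = (8/9)(1/8)(7/7)(0/6) = 0; P(data | r = 3) = (6/9)(3/8)(5/7)(2/6) = 5/84; P(data | r = 4) = (5/9)(4/8)(4/7)(3/6) = 5/63; P(data | r = 7) = (2/9)(7/8)(1/7)(6/6) = 1/36; P(data | r = 8) = (1/9)(8/8)(0/7) = 0.
Multiplying each by its prior: 1/5 · 0 = 0, 1/5 · 5/84 = 1/84, 1/5 · 5/63 = 1/63, 1/5 · 1/36 = 1/180, 1/5 · 0 = 0; with total 1/30.
By Bayes' rule, P(r = 3 | data) = (1/84) / (1/30) = 5/14.

0.3571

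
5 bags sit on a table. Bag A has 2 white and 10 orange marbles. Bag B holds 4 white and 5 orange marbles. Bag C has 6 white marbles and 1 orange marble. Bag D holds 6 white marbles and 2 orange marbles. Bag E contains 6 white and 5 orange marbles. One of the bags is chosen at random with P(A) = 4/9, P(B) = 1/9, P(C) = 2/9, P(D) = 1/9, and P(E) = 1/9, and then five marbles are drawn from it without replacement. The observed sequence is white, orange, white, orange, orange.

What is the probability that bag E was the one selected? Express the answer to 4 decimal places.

0.2308

For each hypothesis, P(data | H) works out to: P(data | bag A) = (2/12)(10/11)(1/10)(9/9)(8/8) = 0.015152; P(data | bag B) = (4/9)(5/8)(3/7)(4/6)(3/5) = 0.047619; P(data | bag C) = (6/7)(1/6)(5/5)(0/4) = 0; P(data | bag D) = (6/8)(2/7)(5/6)(1/5)(0/4) = 0; P(data | bag E) = (6/11)(5/10)(5/9)(4/8)(3/7) = 0.032468.
The prior-weighted likelihoods are 4/9 · 0.015152 = 0.006734, 1/9 · 0.047619 = 0.005291, 2/9 · 0 = 0, 1/9 · 0 = 0, 1/9 · 0.032468 = 0.0036075; with total 0.015633.
Therefore the posterior P(bag E | data) = (0.0036075) / (0.015633) = 0.23077.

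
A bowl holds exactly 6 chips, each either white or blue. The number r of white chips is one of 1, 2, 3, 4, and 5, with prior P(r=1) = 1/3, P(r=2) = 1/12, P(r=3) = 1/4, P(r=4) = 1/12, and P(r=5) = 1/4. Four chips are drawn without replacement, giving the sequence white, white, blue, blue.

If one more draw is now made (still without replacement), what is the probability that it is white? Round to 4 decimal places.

For each hypothesis, P(data | H) works out to: P(data | r = 1) = (1/6)(0/5) = 0; P(data | r = 2) = (2/6)(1/5)(4/4)(3/3) = 1/15; P(data | r = 3) = (3/6)(2/5)(3/4)(2/3) = 1/10; P(data | r = 4) = (4/6)(3/5)(2/4)(1/3) = 1/15; P(data | r = 5) = (5/6)(4/5)(1/4)(0/3) = 0.
Weighting by the prior gives 1/3 · 0 = 0, 1/12 · 1/15 = 1/180, 1/4 · 1/10 = 1/40, 1/12 · 1/15 = 1/180, 1/4 · 0 = 0; with total 13/360.
Normalising, the posterior is P(r = 1 | data) = 0, P(r = 2 | data) = 2/13, P(r = 3 | data) = 9/13, P(r = 4 | data) = 2/13, P(r = 5 | data) = 0.
The predictive probability is P(white next | data) = (0)(2/13) + (1/2)(9/13) + (1)(2/13) = 1/2.

0.5000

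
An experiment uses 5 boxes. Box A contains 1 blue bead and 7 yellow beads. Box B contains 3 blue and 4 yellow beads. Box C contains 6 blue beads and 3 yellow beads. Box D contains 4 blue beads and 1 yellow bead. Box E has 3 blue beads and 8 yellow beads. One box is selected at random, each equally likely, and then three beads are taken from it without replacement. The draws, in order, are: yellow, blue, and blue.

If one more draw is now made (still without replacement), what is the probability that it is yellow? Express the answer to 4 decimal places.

0.3467

Under each hypothesis, the probability of the observed sequence is: P(data | box A) = (7/8)(1/7)(0/6) = 0; P(data | box B) = (4/7)(3/6)(2/5) = 0.11429; P(data | box C) = (3/9)(6/8)(5/7) = 0.17857; P(data | box D) = (1/5)(4/4)(3/3) = 0.2; P(data | box E) = (8/11)(3/10)(2/9) = 0.048485.
Weighting by the prior gives 1/5 · 0 = 0, 1/5 · 0.11429 = 0.022857, 1/5 · 0.17857 = 0.035714, 1/5 · 0.2 = 0.04, 1/5 · 0.048485 = 0.009697; these sum to 0.10827.
The posterior is then P(box A | data) = 0, P(box B | data) = 0.21112, P(box C | data) = 0.32987, P(box D | data) = 0.36945, P(box E | data) = 0.089564.
Averaging over the posterior, P(yellow next | data) = (3/4)(0.21112) + (1/3)(0.32987) + (0)(0.36945) + (7/8)(0.089564) = 0.34666.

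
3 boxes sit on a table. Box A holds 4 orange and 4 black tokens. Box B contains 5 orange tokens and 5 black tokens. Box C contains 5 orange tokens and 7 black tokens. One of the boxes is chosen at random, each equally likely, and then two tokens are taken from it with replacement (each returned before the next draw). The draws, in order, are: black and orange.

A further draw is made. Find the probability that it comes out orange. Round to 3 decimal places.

0.473

The likelihood of the observed sequence under each hypothesis: P(data | box A) = (4/8)(4/8) = 1/4; P(data | box B) = (5/10)(5/10) = 1/4; P(data | box C) = (7/12)(5/12) = 35/144.
Weighting by the prior gives 1/3 · 1/4 = 1/12, 1/3 · 1/4 = 1/12, 1/3 · 35/144 = 35/432; with total 107/432.
Normalising, the posterior is P(box A | data) = 0.33645, P(box B | data) = 0.33645, P(box C | data) = 0.3271.
So P(orange next | data) = Σ P(orange next | H) P(H | data) = (1/2)(0.33645) + (1/2)(0.33645) + (5/12)(0.3271) = 0.47274.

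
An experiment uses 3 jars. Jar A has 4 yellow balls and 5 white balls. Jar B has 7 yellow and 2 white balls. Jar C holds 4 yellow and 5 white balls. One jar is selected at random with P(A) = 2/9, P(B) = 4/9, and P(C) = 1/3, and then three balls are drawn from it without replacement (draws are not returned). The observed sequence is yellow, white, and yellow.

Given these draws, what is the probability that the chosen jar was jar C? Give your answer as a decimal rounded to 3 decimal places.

Under each hypothesis, the probability of the observed sequence is: P(data | jar A) = (4/9)(5/8)(3/7) = 5/42; P(data | jar B) = (7/9)(2/8)(6/7) = 1/6; P(data | jar C) = (4/9)(5/8)(3/7) = 5/42.
The prior-weighted likelihoods are 2/9 · 5/42 = 5/189, 4/9 · 1/6 = 2/27, 1/3 · 5/42 = 5/126; summing to 53/378.
Therefore the posterior P(jar C | data) = (5/126) / (53/378) = 15/53.

0.283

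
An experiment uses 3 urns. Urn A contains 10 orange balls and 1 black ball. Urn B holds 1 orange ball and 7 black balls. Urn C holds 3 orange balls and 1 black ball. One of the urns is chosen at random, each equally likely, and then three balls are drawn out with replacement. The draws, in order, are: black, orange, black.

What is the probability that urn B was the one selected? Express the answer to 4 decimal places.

Under each hypothesis, the probability of the observed sequence is: P(data | urn A) = (1/11)(10/11)(1/11) = 0.0075131; P(data | urn B) = (7/8)(1/8)(7/8) = 0.095703; P(data | urn C) = (1/4)(3/4)(1/4) = 0.046875.
The prior-weighted likelihoods are 1/3 · 0.0075131 = 0.0025044, 1/3 · 0.095703 = 0.031901, 1/3 · 0.046875 = 0.015625; summing to 0.05003.
By Bayes' rule, P(urn B | data) = (0.031901) / (0.05003) = 0.63763.

0.6376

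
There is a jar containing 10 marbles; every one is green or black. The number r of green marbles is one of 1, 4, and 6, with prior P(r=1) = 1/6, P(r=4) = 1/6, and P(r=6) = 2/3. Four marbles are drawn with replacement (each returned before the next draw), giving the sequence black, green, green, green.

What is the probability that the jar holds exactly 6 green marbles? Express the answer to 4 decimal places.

0.8979

Compute the likelihood of the observed sequence for each case: P(data | r = 1) = (9/10)(1/10)(1/10)(1/10) = 0.0009; P(data | r = 4) = (6/10)(4/10)(4/10)(4/10) = 0.0384; P(data | r = 6) = (4/10)(6/10)(6/10)(6/10) = 0.0864.
Multiplying each by its prior: 1/6 · 0.0009 = 0.00015, 1/6 · 0.0384 = 0.0064, 2/3 · 0.0864 = 0.0576; with total 0.06415.
By Bayes' rule, P(r = 6 | data) = (0.0576) / (0.06415) = 0.8979.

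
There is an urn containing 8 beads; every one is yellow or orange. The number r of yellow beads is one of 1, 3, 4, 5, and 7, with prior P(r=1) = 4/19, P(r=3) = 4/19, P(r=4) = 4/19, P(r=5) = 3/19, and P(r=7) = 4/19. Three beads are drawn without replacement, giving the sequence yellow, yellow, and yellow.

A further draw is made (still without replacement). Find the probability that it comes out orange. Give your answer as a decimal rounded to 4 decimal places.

0.3305

Under each hypothesis, the probability of the observed sequence is: P(data | r = 1) = (1/8)(0/7) = 0; P(data | r = 3) = (3/8)(2/7)(1/6) = 1/56; P(data | r = 4) = (4/8)(3/7)(2/6) = 1/14; P(data | r = 5) = (5/8)(4/7)(3/6) = 5/28; P(data | r = 7) = (7/8)(6/7)(5/6) = 5/8.
Multiplying each by its prior: 4/19 · 0 = 0, 4/19 · 1/56 = 1/266, 4/19 · 1/14 = 2/133, 3/19 · 5/28 = 15/532, 4/19 · 5/8 = 5/38; these sum to 5/28.
Normalising, the posterior is P(r = 1 | data) = 0, P(r = 3 | data) = 2/95, P(r = 4 | data) = 8/95, P(r = 5 | data) = 3/19, P(r = 7 | data) = 14/19.
Averaging over the posterior, P(orange next | data) = (1)(2/95) + (4/5)(8/95) + (3/5)(3/19) + (1/5)(14/19) = 157/475.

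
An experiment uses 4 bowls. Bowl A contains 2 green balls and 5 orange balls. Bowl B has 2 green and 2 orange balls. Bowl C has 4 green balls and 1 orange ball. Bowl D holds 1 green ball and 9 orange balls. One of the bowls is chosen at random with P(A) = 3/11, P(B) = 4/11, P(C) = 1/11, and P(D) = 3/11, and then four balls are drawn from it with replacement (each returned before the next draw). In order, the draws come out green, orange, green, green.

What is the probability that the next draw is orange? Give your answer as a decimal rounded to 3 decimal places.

For each hypothesis, P(data | H) works out to: P(data | bowl A) = (2/7)(5/7)(2/7)(2/7) = 0.01666; P(data | bowl B) = (2/4)(2/4)(2/4)(2/4) = 0.0625; P(data | bowl C) = (4/5)(1/5)(4/5)(4/5) = 0.1024; P(data | bowl D) = (1/10)(9/10)(1/10)(1/10) = 0.0009.
The prior-weighted likelihoods are 3/11 · 0.01666 = 0.0045436, 4/11 · 0.0625 = 0.022727, 1/11 · 0.1024 = 0.0093091, 3/11 · 0.0009 = 0.00024545; these sum to 0.036825.
Normalising, the posterior is P(bowl A | data) = 0.12338, P(bowl B | data) = 0.61716, P(bowl C | data) = 0.25279, P(bowl D | data) = 0.0066654.
Averaging over the posterior, P(orange next | data) = (5/7)(0.12338) + (1/2)(0.61716) + (1/5)(0.25279) + (9/10)(0.0066654) = 0.45327.

0.453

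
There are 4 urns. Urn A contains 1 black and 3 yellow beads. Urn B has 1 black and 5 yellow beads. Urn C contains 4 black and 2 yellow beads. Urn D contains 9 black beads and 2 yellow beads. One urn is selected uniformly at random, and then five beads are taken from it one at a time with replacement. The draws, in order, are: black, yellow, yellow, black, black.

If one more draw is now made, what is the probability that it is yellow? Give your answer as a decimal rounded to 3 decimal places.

Under each hypothesis, the probability of the observed sequence is: P(data | urn A) = (1/4)(3/4)(3/4)(1/4)(1/4) = 0.0087891; P(data | urn B) = (1/6)(5/6)(5/6)(1/6)(1/6) = 0.003215; P(data | urn C) = (4/6)(2/6)(2/6)(4/6)(4/6) = 0.032922; P(data | urn D) = (9/11)(2/11)(2/11)(9/11)(9/11) = 0.018106.
The prior-weighted likelihoods are 1/4 · 0.0087891 = 0.0021973, 1/4 · 0.003215 = 0.00080376, 1/4 · 0.032922 = 0.0082305, 1/4 · 0.018106 = 0.0045265; these sum to 0.015758.
Normalising, the posterior is P(urn A | data) = 0.13944, P(urn B | data) = 0.051006, P(urn C | data) = 0.5223, P(urn D | data) = 0.28725.
The predictive probability is P(yellow next | data) = (3/4)(0.13944) + (5/6)(0.051006) + (1/3)(0.5223) + (2/11)(0.28725) = 0.37341.

0.373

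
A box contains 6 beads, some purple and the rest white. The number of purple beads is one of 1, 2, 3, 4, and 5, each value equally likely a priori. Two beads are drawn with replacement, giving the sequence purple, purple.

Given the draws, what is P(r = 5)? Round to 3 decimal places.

0.455

The likelihood of the observed sequence under each hypothesis: P(data | r = 1) = (1/6)(1/6) = 1/36; P(data | r = 2) = (2/6)(2/6) = 1/9; P(data | r = 3) = (3/6)(3/6) = 1/4; P(data | r = 4) = (4/6)(4/6) = 4/9; P(data | r = 5) = (5/6)(5/6) = 25/36.
Weighting by the prior gives 1/5 · 1/36 = 1/180, 1/5 · 1/9 = 1/45, 1/5 · 1/4 = 1/20, 1/5 · 4/9 = 4/45, 1/5 · 25/36 = 5/36; these sum to 11/36.
Therefore the posterior P(r = 5 | data) = (5/36) / (11/36) = 5/11.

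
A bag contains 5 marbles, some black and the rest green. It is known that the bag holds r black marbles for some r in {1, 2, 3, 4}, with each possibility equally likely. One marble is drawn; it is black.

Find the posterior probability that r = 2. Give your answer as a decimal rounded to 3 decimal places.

0.200

Compute the likelihood of this draw for each case: P(data | r = 1) = (1/5) = 1/5; P(data | r = 2) = (2/5) = 2/5; P(data | r = 3) = (3/5) = 3/5; P(data | r = 4) = (4/5) = 4/5.
The prior-weighted likelihoods are 1/4 · 1/5 = 1/20, 1/4 · 2/5 = 1/10, 1/4 · 3/5 = 3/20, 1/4 · 4/5 = 1/5; with total 1/2.
Therefore the posterior P(r = 2 | data) = (1/10) / (1/2) = 1/5.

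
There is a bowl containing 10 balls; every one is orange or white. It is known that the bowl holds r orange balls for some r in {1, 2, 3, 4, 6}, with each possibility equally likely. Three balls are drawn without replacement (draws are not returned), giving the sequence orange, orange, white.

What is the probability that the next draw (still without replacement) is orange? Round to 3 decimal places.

0.381

Under each hypothesis, the probability of the observed sequence is: P(data | r = 1) = (1/10)(0/9) = 0; P(data | r = 2) = (2/10)(1/9)(8/8) = 1/45; P(data | r = 3) = (3/10)(2/9)(7/8) = 7/120; P(data | r = 4) = (4/10)(3/9)(6/8) = 1/10; P(data | r = 6) = (6/10)(5/9)(4/8) = 1/6.
Weighting by the prior gives 1/5 · 0 = 0, 1/5 · 1/45 = 1/225, 1/5 · 7/120 = 7/600, 1/5 · 1/10 = 1/50, 1/5 · 1/6 = 1/30; summing to 5/72.
Dividing through by the total gives posterior P(r = 1 | data) = 0, P(r = 2 | data) = 8/125, P(r = 3 | data) = 21/125, P(r = 4 | data) = 36/125, P(r = 6 | data) = 12/25.
Averaging over the posterior, P(orange next | data) = (0)(8/125) + (1/7)(21/125) + (2/7)(36/125) + (4/7)(12/25) = 333/875.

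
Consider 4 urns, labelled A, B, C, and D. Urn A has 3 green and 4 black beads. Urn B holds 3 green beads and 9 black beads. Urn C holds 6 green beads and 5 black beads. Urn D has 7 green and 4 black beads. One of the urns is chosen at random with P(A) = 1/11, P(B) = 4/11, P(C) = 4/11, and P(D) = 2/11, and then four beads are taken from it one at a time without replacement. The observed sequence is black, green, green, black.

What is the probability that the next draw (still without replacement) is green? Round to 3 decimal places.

0.470

The likelihood of the observed sequence under each hypothesis: P(data | urn A) = (4/7)(3/6)(2/5)(3/4) = 0.085714; P(data | urn B) = (9/12)(3/11)(2/10)(8/9) = 0.036364; P(data | urn C) = (5/11)(6/10)(5/9)(4/8) = 0.075758; P(data | urn D) = (4/11)(7/10)(6/9)(3/8) = 0.063636.
The prior-weighted likelihoods are 1/11 · 0.085714 = 0.0077922, 4/11 · 0.036364 = 0.013223, 4/11 · 0.075758 = 0.027548, 2/11 · 0.063636 = 0.01157; summing to 0.060134.
The posterior is then P(urn A | data) = 0.12958, P(urn B | data) = 0.2199, P(urn C | data) = 0.45812, P(urn D | data) = 0.19241.
So P(green next | data) = Σ P(green next | H) P(H | data) = (1/3)(0.12958) + (1/8)(0.2199) + (4/7)(0.45812) + (5/7)(0.19241) = 0.4699.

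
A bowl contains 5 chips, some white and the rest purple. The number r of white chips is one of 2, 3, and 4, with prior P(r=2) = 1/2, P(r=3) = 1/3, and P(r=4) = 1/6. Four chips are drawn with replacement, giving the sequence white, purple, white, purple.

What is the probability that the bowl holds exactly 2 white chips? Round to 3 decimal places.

Under each hypothesis, the probability of the observed sequence is: P(data | r = 2) = (2/5)(3/5)(2/5)(3/5) = 0.0576; P(data | r = 3) = (3/5)(2/5)(3/5)(2/5) = 0.0576; P(data | r = 4) = (4/5)(1/5)(4/5)(1/5) = 0.0256.
Multiplying each by its prior: 1/2 · 0.0576 = 0.0288, 1/3 · 0.0576 = 0.0192, 1/6 · 0.0256 = 0.0042667; these sum to 0.052267.
So P(r = 2 | data) = (0.0288) / (0.052267) = 0.55102.

0.551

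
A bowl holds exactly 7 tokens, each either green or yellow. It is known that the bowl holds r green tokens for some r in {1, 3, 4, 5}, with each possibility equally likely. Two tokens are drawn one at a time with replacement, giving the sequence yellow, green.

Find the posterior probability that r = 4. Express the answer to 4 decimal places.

0.3000

Under each hypothesis, the probability of the observed sequence is: P(data | r = 1) = (6/7)(1/7) = 6/49; P(data | r = 3) = (4/7)(3/7) = 12/49; P(data | r = 4) = (3/7)(4/7) = 12/49; P(data | r = 5) = (2/7)(5/7) = 10/49.
The prior-weighted likelihoods are 1/4 · 6/49 = 3/98, 1/4 · 12/49 = 3/49, 1/4 · 12/49 = 3/49, 1/4 · 10/49 = 5/98; these sum to 10/49.
So P(r = 4 | data) = (3/49) / (10/49) = 3/10.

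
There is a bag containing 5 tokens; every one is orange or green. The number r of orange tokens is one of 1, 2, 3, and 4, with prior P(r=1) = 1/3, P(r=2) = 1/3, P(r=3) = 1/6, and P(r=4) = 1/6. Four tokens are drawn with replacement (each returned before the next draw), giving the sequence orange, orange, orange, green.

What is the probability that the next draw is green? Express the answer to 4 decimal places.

0.4000

For each hypothesis, P(data | H) works out to: P(data | r = 1) = (1/5)(1/5)(1/5)(4/5) = 0.0064; P(data | r = 2) = (2/5)(2/5)(2/5)(3/5) = 0.0384; P(data | r = 3) = (3/5)(3/5)(3/5)(2/5) = 0.0864; P(data | r = 4) = (4/5)(4/5)(4/5)(1/5) = 0.1024.
Multiplying each by its prior: 1/3 · 0.0064 = 0.0021333, 1/3 · 0.0384 = 0.0128, 1/6 · 0.0864 = 0.0144, 1/6 · 0.1024 = 0.017067; with total 0.0464.
Normalising, the posterior is P(r = 1 | data) = 0.045977, P(r = 2 | data) = 0.27586, P(r = 3 | data) = 0.31034, P(r = 4 | data) = 0.36782.
So P(green next | data) = Σ P(green next | H) P(H | data) = (4/5)(0.045977) + (3/5)(0.27586) + (2/5)(0.31034) + (1/5)(0.36782) = 0.4.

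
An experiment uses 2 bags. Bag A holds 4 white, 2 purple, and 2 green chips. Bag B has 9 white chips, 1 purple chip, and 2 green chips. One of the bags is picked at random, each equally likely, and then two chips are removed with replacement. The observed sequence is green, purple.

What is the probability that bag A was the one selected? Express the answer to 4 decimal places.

0.8182

The likelihood of the observed sequence under each hypothesis: P(data | bag A) = (2/8)(2/8) = 1/16; P(data | bag B) = (2/12)(1/12) = 1/72.
The prior-weighted likelihoods are 1/2 · 1/16 = 1/32, 1/2 · 1/72 = 1/144; these sum to 11/288.
Therefore the posterior P(bag A | data) = (1/32) / (11/288) = 9/11.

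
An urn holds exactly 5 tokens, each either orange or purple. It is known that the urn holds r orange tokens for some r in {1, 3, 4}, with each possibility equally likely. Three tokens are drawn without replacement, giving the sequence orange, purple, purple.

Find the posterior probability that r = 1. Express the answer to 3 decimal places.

For each hypothesis, P(data | H) works out to: P(data | r = 1) = (1/5)(4/4)(3/3) = 1/5; P(data | r = 3) = (3/5)(2/4)(1/3) = 1/10; P(data | r = 4) = (4/5)(1/4)(0/3) = 0.
The prior-weighted likelihoods are 1/3 · 1/5 = 1/15, 1/3 · 1/10 = 1/30, 1/3 · 0 = 0; summing to 1/10.
By Bayes' rule, P(r = 1 | data) = (1/15) / (1/10) = 2/3.

0.667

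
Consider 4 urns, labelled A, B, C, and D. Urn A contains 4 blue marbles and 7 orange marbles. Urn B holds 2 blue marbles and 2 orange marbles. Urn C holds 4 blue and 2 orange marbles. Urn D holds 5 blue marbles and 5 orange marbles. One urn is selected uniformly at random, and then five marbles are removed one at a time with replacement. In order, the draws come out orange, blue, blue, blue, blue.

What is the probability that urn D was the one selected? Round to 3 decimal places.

0.224

For each hypothesis, P(data | H) works out to: P(data | urn A) = (7/11)(4/11)(4/11)(4/11)(4/11) = 0.011127; P(data | urn B) = (2/4)(2/4)(2/4)(2/4)(2/4) = 0.03125; P(data | urn C) = (2/6)(4/6)(4/6)(4/6)(4/6) = 0.065844; P(data | urn D) = (5/10)(5/10)(5/10)(5/10)(5/10) = 0.03125.
The prior-weighted likelihoods are 1/4 · 0.011127 = 0.0027817, 1/4 · 0.03125 = 0.0078125, 1/4 · 0.065844 = 0.016461, 1/4 · 0.03125 = 0.0078125; these sum to 0.034868.
Hence P(urn D | data) = (0.0078125) / (0.034868) = 0.22406.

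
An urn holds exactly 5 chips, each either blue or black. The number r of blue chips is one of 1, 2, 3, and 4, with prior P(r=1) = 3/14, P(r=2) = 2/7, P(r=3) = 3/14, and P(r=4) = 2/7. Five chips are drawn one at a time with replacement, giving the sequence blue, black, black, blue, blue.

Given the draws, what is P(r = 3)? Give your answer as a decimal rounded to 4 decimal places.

Compute the likelihood of the observed sequence for each case: P(data | r = 1) = (1/5)(4/5)(4/5)(1/5)(1/5) = 0.00512; P(data | r = 2) = (2/5)(3/5)(3/5)(2/5)(2/5) = 0.02304; P(data | r = 3) = (3/5)(2/5)(2/5)(3/5)(3/5) = 0.03456; P(data | r = 4) = (4/5)(1/5)(1/5)(4/5)(4/5) = 0.02048.
Weighting by the prior gives 3/14 · 0.00512 = 0.0010971, 2/7 · 0.02304 = 0.0065829, 3/14 · 0.03456 = 0.0074057, 2/7 · 0.02048 = 0.0058514; with total 0.020937.
By Bayes' rule, P(r = 3 | data) = (0.0074057) / (0.020937) = 0.35371.

0.3537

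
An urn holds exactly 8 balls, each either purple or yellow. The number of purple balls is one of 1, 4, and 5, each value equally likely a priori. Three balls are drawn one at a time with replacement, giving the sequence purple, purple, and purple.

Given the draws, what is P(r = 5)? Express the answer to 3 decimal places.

For each hypothesis, P(data | H) works out to: P(data | r = 1) = (1/8)(1/8)(1/8) = 0.0019531; P(data | r = 4) = (4/8)(4/8)(4/8) = 0.125; P(data | r = 5) = (5/8)(5/8)(5/8) = 0.24414.
The prior-weighted likelihoods are 1/3 · 0.0019531 = 0.00065104, 1/3 · 0.125 = 0.041667, 1/3 · 0.24414 = 0.08138; with total 0.1237.
Therefore the posterior P(r = 5 | data) = (0.08138) / (0.1237) = 0.65789.

0.658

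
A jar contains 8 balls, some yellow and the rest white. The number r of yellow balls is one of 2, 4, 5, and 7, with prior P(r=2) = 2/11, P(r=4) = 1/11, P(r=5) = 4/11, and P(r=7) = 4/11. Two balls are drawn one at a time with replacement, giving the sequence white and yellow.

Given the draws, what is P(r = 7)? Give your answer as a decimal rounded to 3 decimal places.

0.219

The likelihood of the observed sequence under each hypothesis: P(data | r = 2) = (6/8)(2/8) = 3/16; P(data | r = 4) = (4/8)(4/8) = 1/4; P(data | r = 5) = (3/8)(5/8) = 15/64; P(data | r = 7) = (1/8)(7/8) = 7/64.
The prior-weighted likelihoods are 2/11 · 3/16 = 3/88, 1/11 · 1/4 = 1/44, 4/11 · 15/64 = 15/176, 4/11 · 7/64 = 7/176; these sum to 2/11.
By Bayes' rule, P(r = 7 | data) = (7/176) / (2/11) = 7/32.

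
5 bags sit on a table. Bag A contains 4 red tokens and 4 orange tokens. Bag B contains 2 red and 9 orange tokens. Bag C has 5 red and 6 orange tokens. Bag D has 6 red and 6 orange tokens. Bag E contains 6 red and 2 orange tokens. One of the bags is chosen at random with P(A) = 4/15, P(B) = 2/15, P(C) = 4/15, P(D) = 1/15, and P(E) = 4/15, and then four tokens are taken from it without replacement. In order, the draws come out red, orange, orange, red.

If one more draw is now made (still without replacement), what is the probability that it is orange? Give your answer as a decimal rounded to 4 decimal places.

The likelihood of the observed sequence under each hypothesis: P(data | bag A) = (4/8)(4/7)(3/6)(3/5) = 0.085714; P(data | bag B) = (2/11)(9/10)(8/9)(1/8) = 0.018182; P(data | bag C) = (5/11)(6/10)(5/9)(4/8) = 0.075758; P(data | bag D) = (6/12)(6/11)(5/10)(5/9) = 0.075758; P(data | bag E) = (6/8)(2/7)(1/6)(5/5) = 0.035714.
Weighting by the prior gives 4/15 · 0.085714 = 0.022857, 2/15 · 0.018182 = 0.0024242, 4/15 · 0.075758 = 0.020202, 1/15 · 0.075758 = 0.0050505, 4/15 · 0.035714 = 0.0095238; with total 0.060058.
Dividing through by the total gives posterior P(bag A | data) = 0.38059, P(bag B | data) = 0.040365, P(bag C | data) = 0.33638, P(bag D | data) = 0.084094, P(bag E | data) = 0.15858.
The predictive probability is P(orange next | data) = (1/2)(0.38059) + (1)(0.040365) + (4/7)(0.33638) + (1/2)(0.084094) + (0)(0.15858) = 0.46492.

0.4649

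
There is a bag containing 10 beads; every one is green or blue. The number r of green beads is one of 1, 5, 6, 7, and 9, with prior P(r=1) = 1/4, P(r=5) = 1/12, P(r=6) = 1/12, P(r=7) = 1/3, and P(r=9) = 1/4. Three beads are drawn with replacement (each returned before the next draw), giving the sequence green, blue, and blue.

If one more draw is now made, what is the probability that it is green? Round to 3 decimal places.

0.464

For each hypothesis, P(data | H) works out to: P(data | r = 1) = (1/10)(9/10)(9/10) = 0.081; P(data | r = 5) = (5/10)(5/10)(5/10) = 0.125; P(data | r = 6) = (6/10)(4/10)(4/10) = 0.096; P(data | r = 7) = (7/10)(3/10)(3/10) = 0.063; P(data | r = 9) = (9/10)(1/10)(1/10) = 0.009.
The prior-weighted likelihoods are 1/4 · 0.081 = 0.02025, 1/12 · 0.125 = 0.010417, 1/12 · 0.096 = 0.008, 1/3 · 0.063 = 0.021, 1/4 · 0.009 = 0.00225; these sum to 0.061917.
The posterior is then P(r = 1 | data) = 0.32705, P(r = 5 | data) = 0.16824, P(r = 6 | data) = 0.12921, P(r = 7 | data) = 0.33917, P(r = 9 | data) = 0.036339.
The predictive probability is P(green next | data) = (1/10)(0.32705) + (1/2)(0.16824) + (3/5)(0.12921) + (7/10)(0.33917) + (9/10)(0.036339) = 0.46447.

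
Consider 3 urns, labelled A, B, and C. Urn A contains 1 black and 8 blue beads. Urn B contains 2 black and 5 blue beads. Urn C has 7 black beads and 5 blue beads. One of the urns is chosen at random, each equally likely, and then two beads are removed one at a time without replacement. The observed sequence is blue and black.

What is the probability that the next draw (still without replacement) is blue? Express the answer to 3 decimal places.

The likelihood of the observed sequence under each hypothesis: P(data | urn A) = (8/9)(1/8) = 0.11111; P(data | urn B) = (5/7)(2/6) = 0.2381; P(data | urn C) = (5/12)(7/11) = 0.26515.
The prior-weighted likelihoods are 1/3 · 0.11111 = 0.037037, 1/3 · 0.2381 = 0.079365, 1/3 · 0.26515 = 0.088384; these sum to 0.20479.
Normalising, the posterior is P(urn A | data) = 0.18086, P(urn B | data) = 0.38755, P(urn C | data) = 0.43159.
Averaging over the posterior, P(blue next | data) = (1)(0.18086) + (4/5)(0.38755) + (2/5)(0.43159) = 0.66353.

0.664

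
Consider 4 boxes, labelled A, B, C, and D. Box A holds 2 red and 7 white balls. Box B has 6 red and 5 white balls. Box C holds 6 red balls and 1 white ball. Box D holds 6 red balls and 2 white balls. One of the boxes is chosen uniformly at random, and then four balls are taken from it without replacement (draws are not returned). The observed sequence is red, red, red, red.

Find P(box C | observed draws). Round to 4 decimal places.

0.6226

Under each hypothesis, the probability of the observed sequence is: P(data | box A) = (2/9)(1/8)(0/7) = 0; P(data | box B) = (6/11)(5/10)(4/9)(3/8) = 1/22; P(data | box C) = (6/7)(5/6)(4/5)(3/4) = 3/7; P(data | box D) = (6/8)(5/7)(4/6)(3/5) = 3/14.
Multiplying each by its prior: 1/4 · 0 = 0, 1/4 · 1/22 = 1/88, 1/4 · 3/7 = 3/28, 1/4 · 3/14 = 3/56; these sum to 53/308.
Therefore the posterior P(box C | data) = (3/28) / (53/308) = 33/53.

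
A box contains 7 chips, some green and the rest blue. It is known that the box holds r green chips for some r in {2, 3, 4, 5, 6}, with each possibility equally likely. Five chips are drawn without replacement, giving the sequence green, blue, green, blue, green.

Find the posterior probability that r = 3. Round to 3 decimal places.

For each hypothesis, P(data | H) works out to: P(data | r = 2) = (2/7)(5/6)(1/5)(4/4)(0/3) = 0; P(data | r = 3) = (3/7)(4/6)(2/5)(3/4)(1/3) = 1/35; P(data | r = 4) = (4/7)(3/6)(3/5)(2/4)(2/3) = 2/35; P(data | r = 5) = (5/7)(2/6)(4/5)(1/4)(3/3) = 1/21; P(data | r = 6) = (6/7)(1/6)(5/5)(0/4) = 0.
The prior-weighted likelihoods are 1/5 · 0 = 0, 1/5 · 1/35 = 1/175, 1/5 · 2/35 = 2/175, 1/5 · 1/21 = 1/105, 1/5 · 0 = 0; summing to 2/75.
Therefore the posterior P(r = 3 | data) = (1/175) / (2/75) = 3/14.

0.214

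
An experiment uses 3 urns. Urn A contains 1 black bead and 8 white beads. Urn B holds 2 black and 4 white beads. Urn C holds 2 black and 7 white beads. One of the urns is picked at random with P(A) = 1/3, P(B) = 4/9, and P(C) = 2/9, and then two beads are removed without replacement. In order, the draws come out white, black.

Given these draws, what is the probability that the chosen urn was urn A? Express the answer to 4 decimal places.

For each hypothesis, P(data | H) works out to: P(data | urn A) = (8/9)(1/8) = 1/9; P(data | urn B) = (4/6)(2/5) = 4/15; P(data | urn C) = (7/9)(2/8) = 7/36.
Multiplying each by its prior: 1/3 · 1/9 = 1/27, 4/9 · 4/15 = 16/135, 2/9 · 7/36 = 7/162; summing to 161/810.
Therefore the posterior P(urn A | data) = (1/27) / (161/810) = 30/161.

0.1863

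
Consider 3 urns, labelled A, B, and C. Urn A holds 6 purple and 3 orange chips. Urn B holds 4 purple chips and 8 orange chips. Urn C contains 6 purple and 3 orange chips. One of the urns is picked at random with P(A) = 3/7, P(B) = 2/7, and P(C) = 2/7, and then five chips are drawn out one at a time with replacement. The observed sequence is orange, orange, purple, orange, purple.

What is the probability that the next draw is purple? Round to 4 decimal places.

0.5185

For each hypothesis, P(data | H) works out to: P(data | urn A) = (3/9)(3/9)(6/9)(3/9)(6/9) = 0.016461; P(data | urn B) = (8/12)(8/12)(4/12)(8/12)(4/12) = 0.032922; P(data | urn C) = (3/9)(3/9)(6/9)(3/9)(6/9) = 0.016461.
Multiplying each by its prior: 3/7 · 0.016461 = 0.0070547, 2/7 · 0.032922 = 0.0094062, 2/7 · 0.016461 = 0.0047031; with total 0.021164.
Dividing through by the total gives posterior P(urn A | data) = 0.33333, P(urn B | data) = 0.44444, P(urn C | data) = 0.22222.
So P(purple next | data) = Σ P(purple next | H) P(H | data) = (2/3)(0.33333) + (1/3)(0.44444) + (2/3)(0.22222) = 0.51852.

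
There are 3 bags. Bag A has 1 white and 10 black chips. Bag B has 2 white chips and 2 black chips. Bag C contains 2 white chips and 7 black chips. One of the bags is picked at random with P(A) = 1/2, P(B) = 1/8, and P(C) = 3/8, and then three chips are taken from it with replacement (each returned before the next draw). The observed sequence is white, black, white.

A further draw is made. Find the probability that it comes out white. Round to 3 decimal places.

0.336

The likelihood of the observed sequence under each hypothesis: P(data | bag A) = (1/11)(10/11)(1/11) = 0.0075131; P(data | bag B) = (2/4)(2/4)(2/4) = 0.125; P(data | bag C) = (2/9)(7/9)(2/9) = 0.038409.
Multiplying each by its prior: 1/2 · 0.0075131 = 0.0037566, 1/8 · 0.125 = 0.015625, 3/8 · 0.038409 = 0.014403; summing to 0.033785.
Normalising, the posterior is P(bag A | data) = 0.11119, P(bag B | data) = 0.46249, P(bag C | data) = 0.42632.
The predictive probability is P(white next | data) = (1/11)(0.11119) + (1/2)(0.46249) + (2/9)(0.42632) = 0.33609.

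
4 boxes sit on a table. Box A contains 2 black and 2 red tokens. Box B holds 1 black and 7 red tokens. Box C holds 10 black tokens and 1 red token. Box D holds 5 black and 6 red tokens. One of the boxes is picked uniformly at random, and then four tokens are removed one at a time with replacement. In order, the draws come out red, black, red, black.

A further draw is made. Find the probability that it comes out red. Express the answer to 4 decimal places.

Under each hypothesis, the probability of the observed sequence is: P(data | box A) = (2/4)(2/4)(2/4)(2/4) = 0.0625; P(data | box B) = (7/8)(1/8)(7/8)(1/8) = 0.011963; P(data | box C) = (1/11)(10/11)(1/11)(10/11) = 0.0068301; P(data | box D) = (6/11)(5/11)(6/11)(5/11) = 0.061471.
Multiplying each by its prior: 1/4 · 0.0625 = 0.015625, 1/4 · 0.011963 = 0.0029907, 1/4 · 0.0068301 = 0.0017075, 1/4 · 0.061471 = 0.015368; with total 0.035691.
The posterior is then P(box A | data) = 0.43778, P(box B | data) = 0.083795, P(box C | data) = 0.047842, P(box D | data) = 0.43058.
Averaging over the posterior, P(red next | data) = (1/2)(0.43778) + (7/8)(0.083795) + (1/11)(0.047842) + (6/11)(0.43058) = 0.53142.

0.5314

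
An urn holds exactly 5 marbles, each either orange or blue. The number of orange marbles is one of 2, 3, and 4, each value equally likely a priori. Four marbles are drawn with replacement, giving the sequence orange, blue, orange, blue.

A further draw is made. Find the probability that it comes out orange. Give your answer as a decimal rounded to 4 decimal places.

0.5545

Under each hypothesis, the probability of the observed sequence is: P(data | r = 2) = (2/5)(3/5)(2/5)(3/5) = 0.0576; P(data | r = 3) = (3/5)(2/5)(3/5)(2/5) = 0.0576; P(data | r = 4) = (4/5)(1/5)(4/5)(1/5) = 0.0256.
Weighting by the prior gives 1/3 · 0.0576 = 0.0192, 1/3 · 0.0576 = 0.0192, 1/3 · 0.0256 = 0.0085333; summing to 0.046933.
Dividing through by the total gives posterior P(r = 2 | data) = 0.40909, P(r = 3 | data) = 0.40909, P(r = 4 | data) = 0.18182.
The predictive probability is P(orange next | data) = (2/5)(0.40909) + (3/5)(0.40909) + (4/5)(0.18182) = 0.55455.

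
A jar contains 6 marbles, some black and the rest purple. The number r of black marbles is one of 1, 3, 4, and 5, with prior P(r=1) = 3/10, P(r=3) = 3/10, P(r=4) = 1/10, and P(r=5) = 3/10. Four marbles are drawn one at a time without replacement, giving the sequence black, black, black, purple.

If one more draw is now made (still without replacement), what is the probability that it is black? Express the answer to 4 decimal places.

The likelihood of the observed sequence under each hypothesis: P(data | r = 1) = (1/6)(0/5) = 0; P(data | r = 3) = (3/6)(2/5)(1/4)(3/3) = 1/20; P(data | r = 4) = (4/6)(3/5)(2/4)(2/3) = 2/15; P(data | r = 5) = (5/6)(4/5)(3/4)(1/3) = 1/6.
Multiplying each by its prior: 3/10 · 0 = 0, 3/10 · 1/20 = 3/200, 1/10 · 2/15 = 1/75, 3/10 · 1/6 = 1/20; with total 47/600.
Normalising, the posterior is P(r = 1 | data) = 0, P(r = 3 | data) = 9/47, P(r = 4 | data) = 8/47, P(r = 5 | data) = 30/47.
Averaging over the posterior, P(black next | data) = (0)(9/47) + (1/2)(8/47) + (1)(30/47) = 34/47.

0.7234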